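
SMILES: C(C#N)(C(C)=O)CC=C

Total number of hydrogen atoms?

9

Hydrogens are implicit in SMILES; fill each atom to its normal valence:
  2 × C: 2 H each → 4
  2 × C: 1 H each → 2
  2 × C: no H
  1 × C: 3 H
  1 × N: no H
  1 × O: no H
  Total hydrogens = 9.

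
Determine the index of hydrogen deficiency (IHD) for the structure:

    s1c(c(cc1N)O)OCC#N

Molecular formula from the SMILES: C6H6N2O2S.
DoU = (2C + 2 + N − H − X)/2 = (2·6 + 2 + 2 − 6 − 0)/2 = 10/2 = 5.
(Structurally: 1 ring(s) + 4 π bond(s) = 5.)

5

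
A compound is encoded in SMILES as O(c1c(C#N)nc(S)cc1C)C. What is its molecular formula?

Heavy atoms from the SMILES: 8 C, 2 N, 1 O, 1 S.
Implicit hydrogens by atom environment:
  4 × C (aromatic): no H
  2 × C: 3 H each → 6
  1 × C (aromatic): 1 H
  1 × C: no H
  1 × N (aromatic): no H
  1 × N: no H
  1 × O: no H
  1 × S: 1 H
  Total hydrogens = 8.
Molecular formula: C8H8N2OS

C8H8N2OS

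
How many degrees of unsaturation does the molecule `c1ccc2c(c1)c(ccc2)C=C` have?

Molecular formula from the SMILES: C12H10.
DoU = (2C + 2 + N − H − X)/2 = (2·12 + 2 + 0 − 10 − 0)/2 = 16/2 = 8.
(Structurally: 2 ring(s) + 6 π bond(s) = 8.)

8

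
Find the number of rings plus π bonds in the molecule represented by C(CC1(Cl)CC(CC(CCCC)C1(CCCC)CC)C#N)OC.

3

Molecular formula from the SMILES: C20H36ClNO.
DoU = (2C + 2 + N − H − X)/2 = (2·20 + 2 + 1 − 36 − 1)/2 = 6/2 = 3.
(Structurally: 1 ring(s) + 2 π bond(s) = 3.)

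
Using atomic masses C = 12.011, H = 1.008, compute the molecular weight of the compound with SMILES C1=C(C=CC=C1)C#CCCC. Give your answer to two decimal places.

Molecular formula: C11H12.
M = 11×12.011 + 12×1.008 = 144.22 g/mol.

144.22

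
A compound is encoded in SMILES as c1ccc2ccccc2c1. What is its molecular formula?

Heavy atoms from the SMILES: 10 C.
Implicit hydrogens by atom environment:
  8 × C (aromatic): 1 H each → 8
  2 × C (aromatic): no H
  Total hydrogens = 8.
Molecular formula: C10H8

C10H8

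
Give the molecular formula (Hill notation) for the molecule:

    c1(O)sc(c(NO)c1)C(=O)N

Heavy atoms from the SMILES: 5 C, 2 N, 3 O, 1 S.
Implicit hydrogens by atom environment:
  3 × C (aromatic): no H
  2 × O: 1 H each → 2
  1 × C (aromatic): 1 H
  1 × C: no H
  1 × N: 2 H
  1 × N: 1 H
  1 × O: no H
  1 × S (aromatic): no H
  Total hydrogens = 6.
Molecular formula: C5H6N2O3S

C5H6N2O3S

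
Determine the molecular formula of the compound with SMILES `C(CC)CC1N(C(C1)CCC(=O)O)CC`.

Heavy atoms from the SMILES: 12 C, 1 N, 2 O.
Implicit hydrogens by atom environment:
  7 × C: 2 H each → 14
  2 × C: 3 H each → 6
  2 × C: 1 H each → 2
  1 × C: no H
  1 × N: no H
  1 × O: 1 H
  1 × O: no H
  Total hydrogens = 23.
Molecular formula: C12H23NO2

C12H23NO2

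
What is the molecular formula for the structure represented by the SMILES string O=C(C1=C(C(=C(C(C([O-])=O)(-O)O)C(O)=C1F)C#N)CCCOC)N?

Heavy atoms from the SMILES: 14 C, 1 F, 2 N, 7 O.
Implicit hydrogens by atom environment:
  6 × C (aromatic): no H
  4 × C: no H
  3 × C: 2 H each → 6
  3 × O: 1 H each → 3
  3 × O: no H
  1 × C: 3 H
  1 × F: no H
  1 × N: 2 H
  1 × N: no H
  1 × O (charge -1): no H
  Total hydrogens = 14.
Net charge -1.
Molecular formula: C14H14FN2O7-

C14H14FN2O7-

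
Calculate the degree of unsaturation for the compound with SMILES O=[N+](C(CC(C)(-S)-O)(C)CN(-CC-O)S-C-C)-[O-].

Molecular formula from the SMILES: C10H22N2O4S2.
DoU = (2C + 2 + N − H − X)/2 = (2·10 + 2 + 2 − 22 − 0)/2 = 2/2 = 1.
(Structurally: 0 ring(s) + 1 π bond(s) = 1.)

1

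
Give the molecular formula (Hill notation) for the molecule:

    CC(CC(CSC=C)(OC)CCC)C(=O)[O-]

C12H21O3S-

Heavy atoms from the SMILES: 12 C, 3 O, 1 S.
Implicit hydrogens by atom environment:
  5 × C: 2 H each → 10
  3 × C: 3 H each → 9
  2 × C: 1 H each → 2
  2 × C: no H
  2 × O: no H
  1 × O (charge -1): no H
  1 × S: no H
  Total hydrogens = 21.
Net charge -1.
Molecular formula: C12H21O3S-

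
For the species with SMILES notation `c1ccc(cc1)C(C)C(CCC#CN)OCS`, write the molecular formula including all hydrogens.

C14H19NOS

Heavy atoms from the SMILES: 14 C, 1 N, 1 O, 1 S.
Implicit hydrogens by atom environment:
  5 × C (aromatic): 1 H each → 5
  3 × C: 2 H each → 6
  2 × C: 1 H each → 2
  2 × C: no H
  1 × C: 3 H
  1 × C (aromatic): no H
  1 × N: 2 H
  1 × O: no H
  1 × S: 1 H
  Total hydrogens = 19.
Molecular formula: C14H19NOS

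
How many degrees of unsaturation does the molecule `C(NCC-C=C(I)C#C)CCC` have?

Molecular formula from the SMILES: C10H16IN.
DoU = (2C + 2 + N − H − X)/2 = (2·10 + 2 + 1 − 16 − 1)/2 = 6/2 = 3.
(Structurally: 0 ring(s) + 3 π bond(s) = 3.)

3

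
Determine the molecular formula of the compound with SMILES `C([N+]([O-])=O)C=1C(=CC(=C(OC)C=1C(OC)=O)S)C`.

C11H13NO5S

Heavy atoms from the SMILES: 11 C, 1 N, 5 O, 1 S.
Implicit hydrogens by atom environment:
  5 × C (aromatic): no H
  4 × O: no H
  3 × C: 3 H each → 9
  1 × C: 2 H
  1 × C (aromatic): 1 H
  1 × C: no H
  1 × N (charge +1): no H
  1 × O (charge -1): no H
  1 × S: 1 H
  Total hydrogens = 13.
Molecular formula: C11H13NO5S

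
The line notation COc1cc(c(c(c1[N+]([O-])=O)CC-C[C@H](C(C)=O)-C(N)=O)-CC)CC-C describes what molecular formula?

C19H28N2O5

Heavy atoms from the SMILES: 19 C, 2 N, 5 O.
Implicit hydrogens by atom environment:
  6 × C: 2 H each → 12
  5 × C (aromatic): no H
  4 × C: 3 H each → 12
  4 × O: no H
  2 × C: no H
  1 × C (aromatic): 1 H
  1 × C: 1 H
  1 × N: 2 H
  1 × N (charge +1): no H
  1 × O (charge -1): no H
  Total hydrogens = 28.
Molecular formula: C19H28N2O5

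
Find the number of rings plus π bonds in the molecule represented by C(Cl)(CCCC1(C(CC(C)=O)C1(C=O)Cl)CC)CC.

Molecular formula from the SMILES: C15H24Cl2O2.
DoU = (2C + 2 + N − H − X)/2 = (2·15 + 2 + 0 − 24 − 2)/2 = 6/2 = 3.
(Structurally: 1 ring(s) + 2 π bond(s) = 3.)

3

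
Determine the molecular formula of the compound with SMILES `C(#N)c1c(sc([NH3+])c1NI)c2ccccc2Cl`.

C11H8ClIN3S+

Heavy atoms from the SMILES: 11 C, 1 Cl, 1 I, 3 N, 1 S.
Implicit hydrogens by atom environment:
  6 × C (aromatic): no H
  4 × C (aromatic): 1 H each → 4
  1 × C: no H
  1 × Cl: no H
  1 × I: no H
  1 × N (charge +1): 3 H
  1 × N: 1 H
  1 × N: no H
  1 × S (aromatic): no H
  Total hydrogens = 8.
Net charge +1.
Molecular formula: C11H8ClIN3S+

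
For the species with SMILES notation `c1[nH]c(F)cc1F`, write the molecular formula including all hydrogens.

C4H3F2N

Heavy atoms from the SMILES: 4 C, 2 F, 1 N.
Implicit hydrogens by atom environment:
  2 × C (aromatic): 1 H each → 2
  2 × C (aromatic): no H
  2 × F: no H
  1 × N (aromatic): 1 H
  Total hydrogens = 3.
Molecular formula: C4H3F2N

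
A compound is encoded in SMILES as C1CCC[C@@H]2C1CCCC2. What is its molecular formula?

C10H18

Heavy atoms from the SMILES: 10 C.
Implicit hydrogens by atom environment:
  8 × C: 2 H each → 16
  2 × C: 1 H each → 2
  Total hydrogens = 18.
Molecular formula: C10H18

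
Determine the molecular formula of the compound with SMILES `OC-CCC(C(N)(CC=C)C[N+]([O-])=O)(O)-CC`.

C11H22N2O4

Heavy atoms from the SMILES: 11 C, 2 N, 4 O.
Implicit hydrogens by atom environment:
  7 × C: 2 H each → 14
  2 × C: no H
  2 × O: 1 H each → 2
  1 × C: 3 H
  1 × C: 1 H
  1 × N: 2 H
  1 × N (charge +1): no H
  1 × O: no H
  1 × O (charge -1): no H
  Total hydrogens = 22.
Molecular formula: C11H22N2O4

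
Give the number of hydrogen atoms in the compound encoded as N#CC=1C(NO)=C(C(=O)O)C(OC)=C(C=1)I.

Hydrogens are implicit in SMILES; fill each atom to its normal valence:
  5 × C (aromatic): no H
  2 × C: no H
  2 × O: 1 H each → 2
  2 × O: no H
  1 × C: 3 H
  1 × C (aromatic): 1 H
  1 × I: no H
  1 × N: 1 H
  1 × N: no H
  Total hydrogens = 7.

7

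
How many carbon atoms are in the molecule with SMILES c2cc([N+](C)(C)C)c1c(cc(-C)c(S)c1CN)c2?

The symbol for carbon appears 15 times in the SMILES. Lowercase c denotes aromatic carbon and counts toward C.

15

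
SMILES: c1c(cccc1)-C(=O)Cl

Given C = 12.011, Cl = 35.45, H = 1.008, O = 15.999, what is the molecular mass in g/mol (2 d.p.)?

Molecular formula: C7H5ClO.
M = 7×12.011 + 1×35.45 + 5×1.008 + 1×15.999 = 140.57 g/mol.

140.57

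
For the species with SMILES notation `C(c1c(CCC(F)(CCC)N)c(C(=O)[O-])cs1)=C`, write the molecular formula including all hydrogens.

C13H17FNO2S-

Heavy atoms from the SMILES: 13 C, 1 F, 1 N, 2 O, 1 S.
Implicit hydrogens by atom environment:
  5 × C: 2 H each → 10
  3 × C (aromatic): no H
  2 × C: no H
  1 × C: 3 H
  1 × C (aromatic): 1 H
  1 × C: 1 H
  1 × F: no H
  1 × N: 2 H
  1 × O: no H
  1 × O (charge -1): no H
  1 × S (aromatic): no H
  Total hydrogens = 17.
Net charge -1.
Molecular formula: C13H17FNO2S-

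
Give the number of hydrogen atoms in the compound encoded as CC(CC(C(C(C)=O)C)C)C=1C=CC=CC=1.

22

Hydrogens are implicit in SMILES; fill each atom to its normal valence:
  5 × C (aromatic): 1 H each → 5
  4 × C: 3 H each → 12
  3 × C: 1 H each → 3
  1 × C: 2 H
  1 × C (aromatic): no H
  1 × C: no H
  1 × O: no H
  Total hydrogens = 22.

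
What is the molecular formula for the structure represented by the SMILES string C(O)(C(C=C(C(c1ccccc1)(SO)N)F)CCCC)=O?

C15H20FNO3S

Heavy atoms from the SMILES: 15 C, 1 F, 1 N, 3 O, 1 S.
Implicit hydrogens by atom environment:
  5 × C (aromatic): 1 H each → 5
  3 × C: 2 H each → 6
  3 × C: no H
  2 × C: 1 H each → 2
  2 × O: 1 H each → 2
  1 × C: 3 H
  1 × C (aromatic): no H
  1 × F: no H
  1 × N: 2 H
  1 × O: no H
  1 × S: no H
  Total hydrogens = 20.
Molecular formula: C15H20FNO3S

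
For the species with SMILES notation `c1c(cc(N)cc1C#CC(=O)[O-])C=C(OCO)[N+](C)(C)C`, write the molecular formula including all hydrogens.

C15H18N2O4

Heavy atoms from the SMILES: 15 C, 2 N, 4 O.
Implicit hydrogens by atom environment:
  4 × C: no H
  3 × C: 3 H each → 9
  3 × C (aromatic): 1 H each → 3
  3 × C (aromatic): no H
  2 × O: no H
  1 × C: 2 H
  1 × C: 1 H
  1 × N: 2 H
  1 × N (charge +1): no H
  1 × O: 1 H
  1 × O (charge -1): no H
  Total hydrogens = 18.
Molecular formula: C15H18N2O4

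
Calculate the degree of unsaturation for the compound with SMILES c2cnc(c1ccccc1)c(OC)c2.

8

Molecular formula from the SMILES: C12H11NO.
DoU = (2C + 2 + N − H − X)/2 = (2·12 + 2 + 1 − 11 − 0)/2 = 16/2 = 8.
(Structurally: 2 ring(s) + 6 π bond(s) = 8.)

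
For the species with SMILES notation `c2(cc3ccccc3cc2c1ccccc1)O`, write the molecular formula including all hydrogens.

Heavy atoms from the SMILES: 16 C, 1 O.
Implicit hydrogens by atom environment:
  11 × C (aromatic): 1 H each → 11
  5 × C (aromatic): no H
  1 × O: 1 H
  Total hydrogens = 12.
Molecular formula: C16H12O

C16H12O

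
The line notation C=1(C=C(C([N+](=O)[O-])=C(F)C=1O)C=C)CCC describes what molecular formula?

Heavy atoms from the SMILES: 11 C, 1 F, 1 N, 3 O.
Implicit hydrogens by atom environment:
  5 × C (aromatic): no H
  3 × C: 2 H each → 6
  1 × C: 3 H
  1 × C (aromatic): 1 H
  1 × C: 1 H
  1 × F: no H
  1 × N (charge +1): no H
  1 × O: 1 H
  1 × O: no H
  1 × O (charge -1): no H
  Total hydrogens = 12.
Molecular formula: C11H12FNO3

C11H12FNO3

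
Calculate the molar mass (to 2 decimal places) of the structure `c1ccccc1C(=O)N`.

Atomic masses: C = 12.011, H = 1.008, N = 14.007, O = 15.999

121.14

Molecular formula: C7H7NO.
M = 7×12.011 + 7×1.008 + 1×14.007 + 1×15.999 = 121.14 g/mol.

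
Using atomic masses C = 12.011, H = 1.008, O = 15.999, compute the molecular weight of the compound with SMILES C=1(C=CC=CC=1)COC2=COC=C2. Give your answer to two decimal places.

Molecular formula: C11H10O2.
M = 11×12.011 + 10×1.008 + 2×15.999 = 174.20 g/mol.

174.20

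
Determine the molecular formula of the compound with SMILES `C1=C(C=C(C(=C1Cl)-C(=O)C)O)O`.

Heavy atoms from the SMILES: 8 C, 1 Cl, 3 O.
Implicit hydrogens by atom environment:
  4 × C (aromatic): no H
  2 × C (aromatic): 1 H each → 2
  2 × O: 1 H each → 2
  1 × C: 3 H
  1 × C: no H
  1 × Cl: no H
  1 × O: no H
  Total hydrogens = 7.
Molecular formula: C8H7ClO3

C8H7ClO3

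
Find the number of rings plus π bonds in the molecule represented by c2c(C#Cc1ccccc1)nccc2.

10

Molecular formula from the SMILES: C13H9N.
DoU = (2C + 2 + N − H − X)/2 = (2·13 + 2 + 1 − 9 − 0)/2 = 20/2 = 10.
(Structurally: 2 ring(s) + 8 π bond(s) = 10.)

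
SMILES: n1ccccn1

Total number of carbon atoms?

The symbol for carbon appears 4 times in the SMILES. Lowercase c denotes aromatic carbon and counts toward C.

4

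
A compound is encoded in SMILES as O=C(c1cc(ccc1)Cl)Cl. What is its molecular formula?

C7H4Cl2O

Heavy atoms from the SMILES: 7 C, 2 Cl, 1 O.
Implicit hydrogens by atom environment:
  4 × C (aromatic): 1 H each → 4
  2 × C (aromatic): no H
  2 × Cl: no H
  1 × C: no H
  1 × O: no H
  Total hydrogens = 4.
Molecular formula: C7H4Cl2O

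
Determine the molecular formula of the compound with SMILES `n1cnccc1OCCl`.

C5H5ClN2O

Heavy atoms from the SMILES: 5 C, 1 Cl, 2 N, 1 O.
Implicit hydrogens by atom environment:
  3 × C (aromatic): 1 H each → 3
  2 × N (aromatic): no H
  1 × C: 2 H
  1 × C (aromatic): no H
  1 × Cl: no H
  1 × O: no H
  Total hydrogens = 5.
Molecular formula: C5H5ClN2O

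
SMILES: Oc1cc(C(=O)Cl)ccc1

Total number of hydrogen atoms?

Hydrogens are implicit in SMILES; fill each atom to its normal valence:
  4 × C (aromatic): 1 H each → 4
  2 × C (aromatic): no H
  1 × C: no H
  1 × Cl: no H
  1 × O: 1 H
  1 × O: no H
  Total hydrogens = 5.

5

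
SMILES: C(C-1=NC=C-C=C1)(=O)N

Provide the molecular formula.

Heavy atoms from the SMILES: 6 C, 2 N, 1 O.
Implicit hydrogens by atom environment:
  4 × C (aromatic): 1 H each → 4
  1 × C (aromatic): no H
  1 × C: no H
  1 × N: 2 H
  1 × N (aromatic): no H
  1 × O: no H
  Total hydrogens = 6.
Molecular formula: C6H6N2O

C6H6N2O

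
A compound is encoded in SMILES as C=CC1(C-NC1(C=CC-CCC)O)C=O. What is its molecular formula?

Heavy atoms from the SMILES: 12 C, 1 N, 2 O.
Implicit hydrogens by atom environment:
  5 × C: 2 H each → 10
  4 × C: 1 H each → 4
  2 × C: no H
  1 × C: 3 H
  1 × N: 1 H
  1 × O: 1 H
  1 × O: no H
  Total hydrogens = 19.
Molecular formula: C12H19NO2

C12H19NO2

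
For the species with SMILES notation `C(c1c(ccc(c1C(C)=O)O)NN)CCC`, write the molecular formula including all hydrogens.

Heavy atoms from the SMILES: 12 C, 2 N, 2 O.
Implicit hydrogens by atom environment:
  4 × C (aromatic): no H
  3 × C: 2 H each → 6
  2 × C: 3 H each → 6
  2 × C (aromatic): 1 H each → 2
  1 × C: no H
  1 × N: 2 H
  1 × N: 1 H
  1 × O: 1 H
  1 × O: no H
  Total hydrogens = 18.
Molecular formula: C12H18N2O2

C12H18N2O2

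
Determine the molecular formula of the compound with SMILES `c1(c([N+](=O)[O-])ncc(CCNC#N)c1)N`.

Heavy atoms from the SMILES: 8 C, 5 N, 2 O.
Implicit hydrogens by atom environment:
  3 × C (aromatic): no H
  2 × C: 2 H each → 4
  2 × C (aromatic): 1 H each → 2
  1 × C: no H
  1 × N: 2 H
  1 × N: 1 H
  1 × N (aromatic): no H
  1 × N (charge +1): no H
  1 × N: no H
  1 × O: no H
  1 × O (charge -1): no H
  Total hydrogens = 9.
Molecular formula: C8H9N5O2

C8H9N5O2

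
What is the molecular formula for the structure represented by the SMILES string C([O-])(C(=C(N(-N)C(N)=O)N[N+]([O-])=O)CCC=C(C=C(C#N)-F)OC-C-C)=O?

C14H18FN6O6-

Heavy atoms from the SMILES: 14 C, 1 F, 6 N, 6 O.
Implicit hydrogens by atom environment:
  7 × C: no H
  4 × C: 2 H each → 8
  4 × O: no H
  2 × C: 1 H each → 2
  2 × N: 2 H each → 4
  2 × N: no H
  2 × O (charge -1): no H
  1 × C: 3 H
  1 × F: no H
  1 × N: 1 H
  1 × N (charge +1): no H
  Total hydrogens = 18.
Net charge -1.
Molecular formula: C14H18FN6O6-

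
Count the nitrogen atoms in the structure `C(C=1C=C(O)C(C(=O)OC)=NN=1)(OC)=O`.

The symbol for nitrogen appears 2 times in the SMILES.

2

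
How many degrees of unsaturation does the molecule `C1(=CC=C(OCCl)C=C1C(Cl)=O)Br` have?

Molecular formula from the SMILES: C8H5BrCl2O2.
DoU = (2C + 2 + N − H − X)/2 = (2·8 + 2 + 0 − 5 − 3)/2 = 10/2 = 5.
(Structurally: 1 ring(s) + 4 π bond(s) = 5.)

5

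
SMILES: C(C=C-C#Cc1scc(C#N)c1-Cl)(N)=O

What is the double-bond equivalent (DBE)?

Molecular formula from the SMILES: C10H5ClN2OS.
DoU = (2C + 2 + N − H − X)/2 = (2·10 + 2 + 2 − 5 − 1)/2 = 18/2 = 9.
(Structurally: 1 ring(s) + 8 π bond(s) = 9.)

9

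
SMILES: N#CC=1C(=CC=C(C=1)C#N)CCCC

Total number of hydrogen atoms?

12

Hydrogens are implicit in SMILES; fill each atom to its normal valence:
  3 × C: 2 H each → 6
  3 × C (aromatic): 1 H each → 3
  3 × C (aromatic): no H
  2 × C: no H
  2 × N: no H
  1 × C: 3 H
  Total hydrogens = 12.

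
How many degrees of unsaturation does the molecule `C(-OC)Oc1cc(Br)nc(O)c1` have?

Molecular formula from the SMILES: C7H8BrNO3.
DoU = (2C + 2 + N − H − X)/2 = (2·7 + 2 + 1 − 8 − 1)/2 = 8/2 = 4.
(Structurally: 1 ring(s) + 3 π bond(s) = 4.)

4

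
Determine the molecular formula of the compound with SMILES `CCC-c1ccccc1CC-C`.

Heavy atoms from the SMILES: 12 C.
Implicit hydrogens by atom environment:
  4 × C: 2 H each → 8
  4 × C (aromatic): 1 H each → 4
  2 × C: 3 H each → 6
  2 × C (aromatic): no H
  Total hydrogens = 18.
Molecular formula: C12H18

C12H18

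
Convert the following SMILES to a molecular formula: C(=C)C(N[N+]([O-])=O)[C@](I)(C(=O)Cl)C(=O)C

Heavy atoms from the SMILES: 7 C, 1 Cl, 1 I, 2 N, 4 O.
Implicit hydrogens by atom environment:
  3 × C: no H
  3 × O: no H
  2 × C: 1 H each → 2
  1 × C: 3 H
  1 × C: 2 H
  1 × Cl: no H
  1 × I: no H
  1 × N: 1 H
  1 × N (charge +1): no H
  1 × O (charge -1): no H
  Total hydrogens = 8.
Molecular formula: C7H8ClIN2O4

C7H8ClIN2O4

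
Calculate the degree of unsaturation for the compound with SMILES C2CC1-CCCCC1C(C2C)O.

2

Molecular formula from the SMILES: C11H20O.
DoU = (2C + 2 + N − H − X)/2 = (2·11 + 2 + 0 − 20 − 0)/2 = 4/2 = 2.
(Structurally: 2 ring(s) + 0 π bond(s) = 2.)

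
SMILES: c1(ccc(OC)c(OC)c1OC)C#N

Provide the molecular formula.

Heavy atoms from the SMILES: 10 C, 1 N, 3 O.
Implicit hydrogens by atom environment:
  4 × C (aromatic): no H
  3 × C: 3 H each → 9
  3 × O: no H
  2 × C (aromatic): 1 H each → 2
  1 × C: no H
  1 × N: no H
  Total hydrogens = 11.
Molecular formula: C10H11NO3

C10H11NO3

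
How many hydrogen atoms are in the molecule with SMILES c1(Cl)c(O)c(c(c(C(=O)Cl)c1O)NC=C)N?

Hydrogens are implicit in SMILES; fill each atom to its normal valence:
  6 × C (aromatic): no H
  2 × Cl: no H
  2 × O: 1 H each → 2
  1 × C: 2 H
  1 × C: 1 H
  1 × C: no H
  1 × N: 2 H
  1 × N: 1 H
  1 × O: no H
  Total hydrogens = 8.

8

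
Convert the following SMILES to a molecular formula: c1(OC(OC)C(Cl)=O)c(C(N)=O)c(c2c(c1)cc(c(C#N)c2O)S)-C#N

C16H10ClN3O5S

Heavy atoms from the SMILES: 16 C, 1 Cl, 3 N, 5 O, 1 S.
Implicit hydrogens by atom environment:
  8 × C (aromatic): no H
  4 × C: no H
  4 × O: no H
  2 × C (aromatic): 1 H each → 2
  2 × N: no H
  1 × C: 3 H
  1 × C: 1 H
  1 × Cl: no H
  1 × N: 2 H
  1 × O: 1 H
  1 × S: 1 H
  Total hydrogens = 10.
Molecular formula: C16H10ClN3O5S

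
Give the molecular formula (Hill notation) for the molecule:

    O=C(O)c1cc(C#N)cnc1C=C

C9H6N2O2

Heavy atoms from the SMILES: 9 C, 2 N, 2 O.
Implicit hydrogens by atom environment:
  3 × C (aromatic): no H
  2 × C (aromatic): 1 H each → 2
  2 × C: no H
  1 × C: 2 H
  1 × C: 1 H
  1 × N (aromatic): no H
  1 × N: no H
  1 × O: 1 H
  1 × O: no H
  Total hydrogens = 6.
Molecular formula: C9H6N2O2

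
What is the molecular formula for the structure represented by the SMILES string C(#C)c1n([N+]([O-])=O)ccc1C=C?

C8H6N2O2

Heavy atoms from the SMILES: 8 C, 2 N, 2 O.
Implicit hydrogens by atom environment:
  2 × C (aromatic): 1 H each → 2
  2 × C: 1 H each → 2
  2 × C (aromatic): no H
  1 × C: 2 H
  1 × C: no H
  1 × N (aromatic): no H
  1 × N (charge +1): no H
  1 × O: no H
  1 × O (charge -1): no H
  Total hydrogens = 6.
Molecular formula: C8H6N2O2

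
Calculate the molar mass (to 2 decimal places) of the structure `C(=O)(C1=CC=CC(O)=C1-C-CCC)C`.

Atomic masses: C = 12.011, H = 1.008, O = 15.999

192.26

Molecular formula: C12H16O2.
M = 12×12.011 + 16×1.008 + 2×15.999 = 192.26 g/mol.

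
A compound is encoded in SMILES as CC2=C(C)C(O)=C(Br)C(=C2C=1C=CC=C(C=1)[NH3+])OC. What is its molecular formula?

C15H17BrNO2+

Heavy atoms from the SMILES: 1 Br, 15 C, 1 N, 2 O.
Implicit hydrogens by atom environment:
  8 × C (aromatic): no H
  4 × C (aromatic): 1 H each → 4
  3 × C: 3 H each → 9
  1 × Br: no H
  1 × N (charge +1): 3 H
  1 × O: 1 H
  1 × O: no H
  Total hydrogens = 17.
Net charge +1.
Molecular formula: C15H17BrNO2+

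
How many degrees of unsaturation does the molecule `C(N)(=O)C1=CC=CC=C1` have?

Molecular formula from the SMILES: C7H7NO.
DoU = (2C + 2 + N − H − X)/2 = (2·7 + 2 + 1 − 7 − 0)/2 = 10/2 = 5.
(Structurally: 1 ring(s) + 4 π bond(s) = 5.)

5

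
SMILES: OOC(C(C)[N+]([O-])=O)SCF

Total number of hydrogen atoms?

Hydrogens are implicit in SMILES; fill each atom to its normal valence:
  2 × C: 1 H each → 2
  2 × O: no H
  1 × C: 3 H
  1 × C: 2 H
  1 × F: no H
  1 × N (charge +1): no H
  1 × O: 1 H
  1 × O (charge -1): no H
  1 × S: no H
  Total hydrogens = 8.

8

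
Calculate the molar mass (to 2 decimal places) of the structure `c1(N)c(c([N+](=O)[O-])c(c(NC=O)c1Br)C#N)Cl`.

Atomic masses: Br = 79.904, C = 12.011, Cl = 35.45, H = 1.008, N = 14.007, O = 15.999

319.50

Molecular formula: C8H4BrClN4O3.
M = 1×79.904 + 8×12.011 + 1×35.45 + 4×1.008 + 4×14.007 + 3×15.999 = 319.50 g/mol.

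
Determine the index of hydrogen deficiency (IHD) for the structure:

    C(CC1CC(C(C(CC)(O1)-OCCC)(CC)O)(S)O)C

1

Molecular formula from the SMILES: C15H30O4S.
DoU = (2C + 2 + N − H − X)/2 = (2·15 + 2 + 0 − 30 − 0)/2 = 2/2 = 1.
(Structurally: 1 ring(s) + 0 π bond(s) = 1.)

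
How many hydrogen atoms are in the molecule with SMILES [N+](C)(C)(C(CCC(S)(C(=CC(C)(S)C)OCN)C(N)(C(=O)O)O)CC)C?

36

Hydrogens are implicit in SMILES; fill each atom to its normal valence:
  6 × C: 3 H each → 18
  5 × C: no H
  4 × C: 2 H each → 8
  2 × C: 1 H each → 2
  2 × N: 2 H each → 4
  2 × O: 1 H each → 2
  2 × O: no H
  2 × S: 1 H each → 2
  1 × N (charge +1): no H
  Total hydrogens = 36.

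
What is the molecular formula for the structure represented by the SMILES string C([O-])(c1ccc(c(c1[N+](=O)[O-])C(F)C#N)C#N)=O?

Heavy atoms from the SMILES: 10 C, 1 F, 3 N, 4 O.
Implicit hydrogens by atom environment:
  4 × C (aromatic): no H
  3 × C: no H
  2 × C (aromatic): 1 H each → 2
  2 × N: no H
  2 × O: no H
  2 × O (charge -1): no H
  1 × C: 1 H
  1 × F: no H
  1 × N (charge +1): no H
  Total hydrogens = 3.
Net charge -1.
Molecular formula: C10H3FN3O4-

C10H3FN3O4-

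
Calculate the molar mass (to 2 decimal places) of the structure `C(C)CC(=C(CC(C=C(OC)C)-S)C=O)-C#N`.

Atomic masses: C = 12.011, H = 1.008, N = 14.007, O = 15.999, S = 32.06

253.36

Molecular formula: C13H19NO2S.
M = 13×12.011 + 19×1.008 + 1×14.007 + 2×15.999 + 1×32.06 = 253.36 g/mol.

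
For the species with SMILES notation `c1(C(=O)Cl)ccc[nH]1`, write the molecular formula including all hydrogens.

C5H4ClNO

Heavy atoms from the SMILES: 5 C, 1 Cl, 1 N, 1 O.
Implicit hydrogens by atom environment:
  3 × C (aromatic): 1 H each → 3
  1 × C (aromatic): no H
  1 × C: no H
  1 × Cl: no H
  1 × N (aromatic): 1 H
  1 × O: no H
  Total hydrogens = 4.
Molecular formula: C5H4ClNO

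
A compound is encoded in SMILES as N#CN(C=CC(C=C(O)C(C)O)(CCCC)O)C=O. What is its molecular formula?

C13H20N2O4

Heavy atoms from the SMILES: 13 C, 2 N, 4 O.
Implicit hydrogens by atom environment:
  5 × C: 1 H each → 5
  3 × C: 2 H each → 6
  3 × C: no H
  3 × O: 1 H each → 3
  2 × C: 3 H each → 6
  2 × N: no H
  1 × O: no H
  Total hydrogens = 20.
Molecular formula: C13H20N2O4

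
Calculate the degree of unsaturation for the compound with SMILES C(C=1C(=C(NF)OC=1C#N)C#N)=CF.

8

Molecular formula from the SMILES: C8H3F2N3O.
DoU = (2C + 2 + N − H − X)/2 = (2·8 + 2 + 3 − 3 − 2)/2 = 16/2 = 8.
(Structurally: 1 ring(s) + 7 π bond(s) = 8.)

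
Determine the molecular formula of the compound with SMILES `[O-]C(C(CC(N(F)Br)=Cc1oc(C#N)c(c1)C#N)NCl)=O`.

C11H6BrClFN4O3-

Heavy atoms from the SMILES: 1 Br, 11 C, 1 Cl, 1 F, 4 N, 3 O.
Implicit hydrogens by atom environment:
  4 × C: no H
  3 × C (aromatic): no H
  3 × N: no H
  2 × C: 1 H each → 2
  1 × Br: no H
  1 × C: 2 H
  1 × C (aromatic): 1 H
  1 × Cl: no H
  1 × F: no H
  1 × N: 1 H
  1 × O (aromatic): no H
  1 × O: no H
  1 × O (charge -1): no H
  Total hydrogens = 6.
Net charge -1.
Molecular formula: C11H6BrClFN4O3-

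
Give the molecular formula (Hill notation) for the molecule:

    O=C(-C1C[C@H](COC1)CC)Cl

Heavy atoms from the SMILES: 8 C, 1 Cl, 2 O.
Implicit hydrogens by atom environment:
  4 × C: 2 H each → 8
  2 × C: 1 H each → 2
  2 × O: no H
  1 × C: 3 H
  1 × C: no H
  1 × Cl: no H
  Total hydrogens = 13.
Molecular formula: C8H13ClO2

C8H13ClO2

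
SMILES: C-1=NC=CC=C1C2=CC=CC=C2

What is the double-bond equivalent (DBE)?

8

Molecular formula from the SMILES: C11H9N.
DoU = (2C + 2 + N − H − X)/2 = (2·11 + 2 + 1 − 9 − 0)/2 = 16/2 = 8.
(Structurally: 2 ring(s) + 6 π bond(s) = 8.)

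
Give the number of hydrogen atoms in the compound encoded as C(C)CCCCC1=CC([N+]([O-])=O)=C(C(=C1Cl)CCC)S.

Hydrogens are implicit in SMILES; fill each atom to its normal valence:
  7 × C: 2 H each → 14
  5 × C (aromatic): no H
  2 × C: 3 H each → 6
  1 × C (aromatic): 1 H
  1 × Cl: no H
  1 × N (charge +1): no H
  1 × O: no H
  1 × O (charge -1): no H
  1 × S: 1 H
  Total hydrogens = 22.

22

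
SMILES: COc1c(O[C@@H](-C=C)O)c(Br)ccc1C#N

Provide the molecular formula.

C11H10BrNO3

Heavy atoms from the SMILES: 1 Br, 11 C, 1 N, 3 O.
Implicit hydrogens by atom environment:
  4 × C (aromatic): no H
  2 × C (aromatic): 1 H each → 2
  2 × C: 1 H each → 2
  2 × O: no H
  1 × Br: no H
  1 × C: 3 H
  1 × C: 2 H
  1 × C: no H
  1 × N: no H
  1 × O: 1 H
  Total hydrogens = 10.
Molecular formula: C11H10BrNO3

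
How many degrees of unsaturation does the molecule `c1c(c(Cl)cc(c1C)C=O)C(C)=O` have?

6

Molecular formula from the SMILES: C10H9ClO2.
DoU = (2C + 2 + N − H − X)/2 = (2·10 + 2 + 0 − 9 − 1)/2 = 12/2 = 6.
(Structurally: 1 ring(s) + 5 π bond(s) = 6.)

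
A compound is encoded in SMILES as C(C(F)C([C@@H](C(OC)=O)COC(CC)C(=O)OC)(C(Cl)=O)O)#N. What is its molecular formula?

Heavy atoms from the SMILES: 13 C, 1 Cl, 1 F, 1 N, 7 O.
Implicit hydrogens by atom environment:
  6 × O: no H
  5 × C: no H
  3 × C: 3 H each → 9
  3 × C: 1 H each → 3
  2 × C: 2 H each → 4
  1 × Cl: no H
  1 × F: no H
  1 × N: no H
  1 × O: 1 H
  Total hydrogens = 17.
Molecular formula: C13H17ClFNO7

C13H17ClFNO7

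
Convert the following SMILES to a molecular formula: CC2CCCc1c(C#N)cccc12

Heavy atoms from the SMILES: 12 C, 1 N.
Implicit hydrogens by atom environment:
  3 × C: 2 H each → 6
  3 × C (aromatic): 1 H each → 3
  3 × C (aromatic): no H
  1 × C: 3 H
  1 × C: 1 H
  1 × C: no H
  1 × N: no H
  Total hydrogens = 13.
Molecular formula: C12H13N

C12H13N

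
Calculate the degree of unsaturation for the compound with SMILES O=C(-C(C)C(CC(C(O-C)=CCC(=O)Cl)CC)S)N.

Molecular formula from the SMILES: C13H22ClNO3S.
DoU = (2C + 2 + N − H − X)/2 = (2·13 + 2 + 1 − 22 − 1)/2 = 6/2 = 3.
(Structurally: 0 ring(s) + 3 π bond(s) = 3.)

3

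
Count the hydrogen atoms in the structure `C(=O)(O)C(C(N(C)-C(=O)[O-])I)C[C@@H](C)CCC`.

19

Hydrogens are implicit in SMILES; fill each atom to its normal valence:
  3 × C: 3 H each → 9
  3 × C: 2 H each → 6
  3 × C: 1 H each → 3
  2 × C: no H
  2 × O: no H
  1 × I: no H
  1 × N: no H
  1 × O: 1 H
  1 × O (charge -1): no H
  Total hydrogens = 19.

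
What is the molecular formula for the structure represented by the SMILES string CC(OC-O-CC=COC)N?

Heavy atoms from the SMILES: 7 C, 1 N, 3 O.
Implicit hydrogens by atom environment:
  3 × C: 1 H each → 3
  3 × O: no H
  2 × C: 3 H each → 6
  2 × C: 2 H each → 4
  1 × N: 2 H
  Total hydrogens = 15.
Molecular formula: C7H15NO3

C7H15NO3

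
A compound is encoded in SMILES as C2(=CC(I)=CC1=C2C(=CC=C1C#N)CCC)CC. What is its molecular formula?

Heavy atoms from the SMILES: 16 C, 1 I, 1 N.
Implicit hydrogens by atom environment:
  6 × C (aromatic): no H
  4 × C (aromatic): 1 H each → 4
  3 × C: 2 H each → 6
  2 × C: 3 H each → 6
  1 × C: no H
  1 × I: no H
  1 × N: no H
  Total hydrogens = 16.
Molecular formula: C16H16IN

C16H16IN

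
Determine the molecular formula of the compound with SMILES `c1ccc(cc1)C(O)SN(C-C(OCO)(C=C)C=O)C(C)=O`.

C15H19NO5S

Heavy atoms from the SMILES: 15 C, 1 N, 5 O, 1 S.
Implicit hydrogens by atom environment:
  5 × C (aromatic): 1 H each → 5
  3 × C: 2 H each → 6
  3 × C: 1 H each → 3
  3 × O: no H
  2 × C: no H
  2 × O: 1 H each → 2
  1 × C: 3 H
  1 × C (aromatic): no H
  1 × N: no H
  1 × S: no H
  Total hydrogens = 19.
Molecular formula: C15H19NO5S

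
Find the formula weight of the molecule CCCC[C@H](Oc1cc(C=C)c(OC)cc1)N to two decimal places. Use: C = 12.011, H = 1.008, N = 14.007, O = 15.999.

Molecular formula: C14H21NO2.
M = 14×12.011 + 21×1.008 + 1×14.007 + 2×15.999 = 235.33 g/mol.

235.33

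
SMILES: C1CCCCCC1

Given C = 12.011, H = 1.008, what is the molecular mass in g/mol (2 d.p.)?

Molecular formula: C7H14.
M = 7×12.011 + 14×1.008 = 98.19 g/mol.

98.19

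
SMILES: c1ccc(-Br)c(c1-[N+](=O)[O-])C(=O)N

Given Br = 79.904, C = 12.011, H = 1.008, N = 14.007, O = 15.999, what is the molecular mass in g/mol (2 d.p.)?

Molecular formula: C7H5BrN2O3.
M = 1×79.904 + 7×12.011 + 5×1.008 + 2×14.007 + 3×15.999 = 245.03 g/mol.

245.03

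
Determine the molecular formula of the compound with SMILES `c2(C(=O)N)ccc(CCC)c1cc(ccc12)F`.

C14H14FNO

Heavy atoms from the SMILES: 14 C, 1 F, 1 N, 1 O.
Implicit hydrogens by atom environment:
  5 × C (aromatic): 1 H each → 5
  5 × C (aromatic): no H
  2 × C: 2 H each → 4
  1 × C: 3 H
  1 × C: no H
  1 × F: no H
  1 × N: 2 H
  1 × O: no H
  Total hydrogens = 14.
Molecular formula: C14H14FNO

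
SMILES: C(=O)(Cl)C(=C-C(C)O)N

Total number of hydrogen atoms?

8

Hydrogens are implicit in SMILES; fill each atom to its normal valence:
  2 × C: 1 H each → 2
  2 × C: no H
  1 × C: 3 H
  1 × Cl: no H
  1 × N: 2 H
  1 × O: 1 H
  1 × O: no H
  Total hydrogens = 8.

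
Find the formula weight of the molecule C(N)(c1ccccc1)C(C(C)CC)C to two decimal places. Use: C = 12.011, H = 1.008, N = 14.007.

Molecular formula: C13H21N.
M = 13×12.011 + 21×1.008 + 1×14.007 = 191.32 g/mol.

191.32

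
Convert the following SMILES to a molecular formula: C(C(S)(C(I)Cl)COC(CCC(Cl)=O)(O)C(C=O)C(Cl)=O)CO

C12H16Cl3IO6S

Heavy atoms from the SMILES: 12 C, 3 Cl, 1 I, 6 O, 1 S.
Implicit hydrogens by atom environment:
  5 × C: 2 H each → 10
  4 × C: no H
  4 × O: no H
  3 × C: 1 H each → 3
  3 × Cl: no H
  2 × O: 1 H each → 2
  1 × I: no H
  1 × S: 1 H
  Total hydrogens = 16.
Molecular formula: C12H16Cl3IO6S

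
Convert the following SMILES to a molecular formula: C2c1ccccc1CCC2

C10H12

Heavy atoms from the SMILES: 10 C.
Implicit hydrogens by atom environment:
  4 × C: 2 H each → 8
  4 × C (aromatic): 1 H each → 4
  2 × C (aromatic): no H
  Total hydrogens = 12.
Molecular formula: C10H12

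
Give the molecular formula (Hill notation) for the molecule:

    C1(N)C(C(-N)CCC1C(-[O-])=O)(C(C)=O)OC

C10H17N2O4-

Heavy atoms from the SMILES: 10 C, 2 N, 4 O.
Implicit hydrogens by atom environment:
  3 × C: 1 H each → 3
  3 × C: no H
  3 × O: no H
  2 × C: 3 H each → 6
  2 × C: 2 H each → 4
  2 × N: 2 H each → 4
  1 × O (charge -1): no H
  Total hydrogens = 17.
Net charge -1.
Molecular formula: C10H17N2O4-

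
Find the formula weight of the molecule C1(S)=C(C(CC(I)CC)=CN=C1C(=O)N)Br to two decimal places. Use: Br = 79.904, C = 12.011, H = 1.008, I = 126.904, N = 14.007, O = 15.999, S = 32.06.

415.09

Molecular formula: C10H12BrIN2OS.
M = 1×79.904 + 10×12.011 + 12×1.008 + 1×126.904 + 2×14.007 + 1×15.999 + 1×32.06 = 415.09 g/mol.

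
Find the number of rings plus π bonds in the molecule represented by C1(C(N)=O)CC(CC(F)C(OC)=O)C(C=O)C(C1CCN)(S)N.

4

Molecular formula from the SMILES: C14H24FN3O4S.
DoU = (2C + 2 + N − H − X)/2 = (2·14 + 2 + 3 − 24 − 1)/2 = 8/2 = 4.
(Structurally: 1 ring(s) + 3 π bond(s) = 4.)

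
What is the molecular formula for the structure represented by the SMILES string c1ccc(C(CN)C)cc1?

Heavy atoms from the SMILES: 9 C, 1 N.
Implicit hydrogens by atom environment:
  5 × C (aromatic): 1 H each → 5
  1 × C: 3 H
  1 × C: 2 H
  1 × C: 1 H
  1 × C (aromatic): no H
  1 × N: 2 H
  Total hydrogens = 13.
Molecular formula: C9H13N

C9H13N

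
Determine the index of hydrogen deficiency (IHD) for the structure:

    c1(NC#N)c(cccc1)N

Molecular formula from the SMILES: C7H7N3.
DoU = (2C + 2 + N − H − X)/2 = (2·7 + 2 + 3 − 7 − 0)/2 = 12/2 = 6.
(Structurally: 1 ring(s) + 5 π bond(s) = 6.)

6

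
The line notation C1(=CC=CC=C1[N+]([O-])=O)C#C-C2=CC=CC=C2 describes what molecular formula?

C14H9NO2

Heavy atoms from the SMILES: 14 C, 1 N, 2 O.
Implicit hydrogens by atom environment:
  9 × C (aromatic): 1 H each → 9
  3 × C (aromatic): no H
  2 × C: no H
  1 × N (charge +1): no H
  1 × O: no H
  1 × O (charge -1): no H
  Total hydrogens = 9.
Molecular formula: C14H9NO2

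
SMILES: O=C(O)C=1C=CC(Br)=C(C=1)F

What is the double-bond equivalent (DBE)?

5

Molecular formula from the SMILES: C7H4BrFO2.
DoU = (2C + 2 + N − H − X)/2 = (2·7 + 2 + 0 − 4 − 2)/2 = 10/2 = 5.
(Structurally: 1 ring(s) + 4 π bond(s) = 5.)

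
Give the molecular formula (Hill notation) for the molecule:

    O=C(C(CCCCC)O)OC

C8H16O3

Heavy atoms from the SMILES: 8 C, 3 O.
Implicit hydrogens by atom environment:
  4 × C: 2 H each → 8
  2 × C: 3 H each → 6
  2 × O: no H
  1 × C: 1 H
  1 × C: no H
  1 × O: 1 H
  Total hydrogens = 16.
Molecular formula: C8H16O3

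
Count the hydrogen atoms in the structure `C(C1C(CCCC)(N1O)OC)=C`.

17

Hydrogens are implicit in SMILES; fill each atom to its normal valence:
  4 × C: 2 H each → 8
  2 × C: 3 H each → 6
  2 × C: 1 H each → 2
  1 × C: no H
  1 × N: no H
  1 × O: 1 H
  1 × O: no H
  Total hydrogens = 17.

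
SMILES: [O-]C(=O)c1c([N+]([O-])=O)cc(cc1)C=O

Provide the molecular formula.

Heavy atoms from the SMILES: 8 C, 1 N, 5 O.
Implicit hydrogens by atom environment:
  3 × C (aromatic): 1 H each → 3
  3 × C (aromatic): no H
  3 × O: no H
  2 × O (charge -1): no H
  1 × C: 1 H
  1 × C: no H
  1 × N (charge +1): no H
  Total hydrogens = 4.
Net charge -1.
Molecular formula: C8H4NO5-

C8H4NO5-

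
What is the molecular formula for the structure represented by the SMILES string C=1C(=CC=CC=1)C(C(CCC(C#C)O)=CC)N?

C15H19NO

Heavy atoms from the SMILES: 15 C, 1 N, 1 O.
Implicit hydrogens by atom environment:
  5 × C (aromatic): 1 H each → 5
  4 × C: 1 H each → 4
  2 × C: 2 H each → 4
  2 × C: no H
  1 × C: 3 H
  1 × C (aromatic): no H
  1 × N: 2 H
  1 × O: 1 H
  Total hydrogens = 19.
Molecular formula: C15H19NO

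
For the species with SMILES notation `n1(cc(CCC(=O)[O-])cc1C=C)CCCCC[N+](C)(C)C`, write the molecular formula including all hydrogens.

C17H28N2O2

Heavy atoms from the SMILES: 17 C, 2 N, 2 O.
Implicit hydrogens by atom environment:
  8 × C: 2 H each → 16
  3 × C: 3 H each → 9
  2 × C (aromatic): 1 H each → 2
  2 × C (aromatic): no H
  1 × C: 1 H
  1 × C: no H
  1 × N (aromatic): no H
  1 × N (charge +1): no H
  1 × O: no H
  1 × O (charge -1): no H
  Total hydrogens = 28.
Molecular formula: C17H28N2O2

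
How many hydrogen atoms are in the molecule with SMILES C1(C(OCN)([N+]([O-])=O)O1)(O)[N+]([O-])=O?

5

Hydrogens are implicit in SMILES; fill each atom to its normal valence:
  4 × O: no H
  2 × C: no H
  2 × N (charge +1): no H
  2 × O (charge -1): no H
  1 × C: 2 H
  1 × N: 2 H
  1 × O: 1 H
  Total hydrogens = 5.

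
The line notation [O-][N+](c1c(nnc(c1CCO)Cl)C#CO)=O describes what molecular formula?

Heavy atoms from the SMILES: 8 C, 1 Cl, 3 N, 4 O.
Implicit hydrogens by atom environment:
  4 × C (aromatic): no H
  2 × C: 2 H each → 4
  2 × C: no H
  2 × N (aromatic): no H
  2 × O: 1 H each → 2
  1 × Cl: no H
  1 × N (charge +1): no H
  1 × O: no H
  1 × O (charge -1): no H
  Total hydrogens = 6.
Molecular formula: C8H6ClN3O4

C8H6ClN3O4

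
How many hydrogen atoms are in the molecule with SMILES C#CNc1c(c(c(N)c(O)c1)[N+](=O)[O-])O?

7

Hydrogens are implicit in SMILES; fill each atom to its normal valence:
  5 × C (aromatic): no H
  2 × O: 1 H each → 2
  1 × C (aromatic): 1 H
  1 × C: 1 H
  1 × C: no H
  1 × N: 2 H
  1 × N: 1 H
  1 × N (charge +1): no H
  1 × O: no H
  1 × O (charge -1): no H
  Total hydrogens = 7.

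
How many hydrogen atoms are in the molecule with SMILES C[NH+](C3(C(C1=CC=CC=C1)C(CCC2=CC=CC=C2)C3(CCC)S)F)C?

31

Hydrogens are implicit in SMILES; fill each atom to its normal valence:
  10 × C (aromatic): 1 H each → 10
  4 × C: 2 H each → 8
  3 × C: 3 H each → 9
  2 × C: 1 H each → 2
  2 × C: no H
  2 × C (aromatic): no H
  1 × F: no H
  1 × N (charge +1): 1 H
  1 × S: 1 H
  Total hydrogens = 31.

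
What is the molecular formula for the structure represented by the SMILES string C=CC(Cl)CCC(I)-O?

C6H10ClIO

Heavy atoms from the SMILES: 6 C, 1 Cl, 1 I, 1 O.
Implicit hydrogens by atom environment:
  3 × C: 2 H each → 6
  3 × C: 1 H each → 3
  1 × Cl: no H
  1 × I: no H
  1 × O: 1 H
  Total hydrogens = 10.
Molecular formula: C6H10ClIO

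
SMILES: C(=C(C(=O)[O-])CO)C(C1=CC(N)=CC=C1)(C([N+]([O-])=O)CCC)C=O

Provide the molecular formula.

C16H19N2O6-

Heavy atoms from the SMILES: 16 C, 2 N, 6 O.
Implicit hydrogens by atom environment:
  4 × C (aromatic): 1 H each → 4
  3 × C: 2 H each → 6
  3 × C: 1 H each → 3
  3 × C: no H
  3 × O: no H
  2 × C (aromatic): no H
  2 × O (charge -1): no H
  1 × C: 3 H
  1 × N: 2 H
  1 × N (charge +1): no H
  1 × O: 1 H
  Total hydrogens = 19.
Net charge -1.
Molecular formula: C16H19N2O6-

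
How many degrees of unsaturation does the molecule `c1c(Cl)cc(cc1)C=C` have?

Molecular formula from the SMILES: C8H7Cl.
DoU = (2C + 2 + N − H − X)/2 = (2·8 + 2 + 0 − 7 − 1)/2 = 10/2 = 5.
(Structurally: 1 ring(s) + 4 π bond(s) = 5.)

5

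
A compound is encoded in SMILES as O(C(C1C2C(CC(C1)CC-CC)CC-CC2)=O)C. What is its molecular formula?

Heavy atoms from the SMILES: 16 C, 2 O.
Implicit hydrogens by atom environment:
  9 × C: 2 H each → 18
  4 × C: 1 H each → 4
  2 × C: 3 H each → 6
  2 × O: no H
  1 × C: no H
  Total hydrogens = 28.
Molecular formula: C16H28O2

C16H28O2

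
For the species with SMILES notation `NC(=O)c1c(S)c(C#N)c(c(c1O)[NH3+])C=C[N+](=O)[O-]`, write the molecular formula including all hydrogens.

C10H9N4O4S+

Heavy atoms from the SMILES: 10 C, 4 N, 4 O, 1 S.
Implicit hydrogens by atom environment:
  6 × C (aromatic): no H
  2 × C: 1 H each → 2
  2 × C: no H
  2 × O: no H
  1 × N (charge +1): 3 H
  1 × N: 2 H
  1 × N: no H
  1 × N (charge +1): no H
  1 × O: 1 H
  1 × O (charge -1): no H
  1 × S: 1 H
  Total hydrogens = 9.
Net charge +1.
Molecular formula: C10H9N4O4S+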